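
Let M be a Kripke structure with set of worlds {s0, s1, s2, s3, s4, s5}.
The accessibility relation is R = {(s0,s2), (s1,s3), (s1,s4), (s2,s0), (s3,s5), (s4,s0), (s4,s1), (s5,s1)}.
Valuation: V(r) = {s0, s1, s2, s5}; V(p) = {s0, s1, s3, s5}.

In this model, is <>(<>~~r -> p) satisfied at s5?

Yes

At s5: <>(<>~~r -> p) requires <>~~r -> p at some successor in {s1}.
  <>~~r -> p holds at s1, so <>(<>~~r -> p) is true at s5.
    At s1: <>~~r is false, p is true, so <>~~r -> p is true.
      At s1: <>~~r requires ~~r at some successor in {s3, s4}.
        At s3: ~~r is false.
        At s4: ~~r is false.
      So <>~~r is false at s1.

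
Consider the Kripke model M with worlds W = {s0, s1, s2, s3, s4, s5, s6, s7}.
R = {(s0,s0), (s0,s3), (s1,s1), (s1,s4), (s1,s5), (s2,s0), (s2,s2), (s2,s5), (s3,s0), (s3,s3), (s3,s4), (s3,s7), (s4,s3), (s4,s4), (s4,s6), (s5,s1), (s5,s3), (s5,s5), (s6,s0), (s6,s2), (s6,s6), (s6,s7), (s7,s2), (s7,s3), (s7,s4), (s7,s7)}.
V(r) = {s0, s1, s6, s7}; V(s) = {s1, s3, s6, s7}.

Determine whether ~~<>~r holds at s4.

At s4: ~<>~r is false, so ~~<>~r is true.
  At s4: <>~r is true, so ~<>~r is false.
    At s4: <>~r requires ~r at some successor in {s3, s4, s6}.
      ~r holds at s3, so <>~r is true at s4.

Yes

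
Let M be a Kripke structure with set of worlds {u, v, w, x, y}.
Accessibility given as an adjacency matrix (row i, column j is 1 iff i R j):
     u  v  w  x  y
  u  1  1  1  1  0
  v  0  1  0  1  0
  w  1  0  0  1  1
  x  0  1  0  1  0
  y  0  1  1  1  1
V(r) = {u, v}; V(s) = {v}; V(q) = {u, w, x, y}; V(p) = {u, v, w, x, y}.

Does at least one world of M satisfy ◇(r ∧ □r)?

Let φ = ◇(r ∧ □r). Evaluate φ at each world:
  u (successors {u, v, w, x}): φ is false.
  v (successors {v, x}): φ is false.
  w (successors {u, x, y}): φ is false.
  x (successors {v, x}): φ is false.
  y (successors {v, w, x, y}): φ is false.
For instance, at u:
  At u: ◇(r ∧ □r) requires r ∧ □r at some successor in {u, v, w, x}.
    At u: r ∧ □r is false.
    At v: r ∧ □r is false.
    At w: r ∧ □r is false.
    At x: r ∧ □r is false.
  So ◇(r ∧ □r) is false at u.

No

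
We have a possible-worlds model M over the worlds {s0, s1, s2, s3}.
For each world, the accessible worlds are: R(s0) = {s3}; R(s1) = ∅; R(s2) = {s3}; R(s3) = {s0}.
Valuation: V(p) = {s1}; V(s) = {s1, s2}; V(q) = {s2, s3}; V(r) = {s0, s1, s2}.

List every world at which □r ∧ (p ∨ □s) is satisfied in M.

Let φ = □r ∧ (p ∨ □s). Evaluate φ at each world:
  s0 (successors {s3}): φ is false.
  s1 (successors ∅): φ is true.
  s2 (successors {s3}): φ is false.
  s3 (successors {s0}): φ is false.
For instance, at s0:
  At s0: □r is false, p ∨ □s is false, so □r ∧ (p ∨ □s) is false.
    At s0: □r requires r at every successor {s3}.
      r fails at s3, so □r is false at s0.
    At s0: p is false, □s is false, so p ∨ □s is false.
      At s0: □s requires s at every successor {s3}.
        s fails at s3, so □s is false at s0.
Satisfying worlds: {s1}

s1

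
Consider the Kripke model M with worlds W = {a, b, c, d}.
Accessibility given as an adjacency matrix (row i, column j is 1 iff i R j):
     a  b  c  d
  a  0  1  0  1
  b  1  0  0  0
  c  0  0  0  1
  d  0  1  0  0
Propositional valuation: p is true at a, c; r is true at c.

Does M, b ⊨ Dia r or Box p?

Yes

At b: Dia r is false, Box p is true, so Dia r or Box p is true.
  At b: Dia r requires r at some successor in {a}.
    At a: r is false.
  So Dia r is false at b.
  At b: Box p requires p at every successor {a}.
    At a: p is true.
  So Box p is true at b.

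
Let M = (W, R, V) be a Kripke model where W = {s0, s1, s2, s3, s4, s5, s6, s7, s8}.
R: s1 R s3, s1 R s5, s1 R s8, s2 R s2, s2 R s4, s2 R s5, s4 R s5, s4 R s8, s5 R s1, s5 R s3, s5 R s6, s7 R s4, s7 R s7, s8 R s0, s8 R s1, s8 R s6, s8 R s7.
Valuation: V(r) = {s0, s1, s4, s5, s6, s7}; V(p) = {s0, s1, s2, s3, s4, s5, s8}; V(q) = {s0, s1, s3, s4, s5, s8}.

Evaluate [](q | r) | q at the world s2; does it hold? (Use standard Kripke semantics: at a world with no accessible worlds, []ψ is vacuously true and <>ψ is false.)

At s2: [](q | r) is false, q is false, so [](q | r) | q is false.
  At s2: [](q | r) requires q | r at every successor {s2, s4, s5}.
    q | r fails at s2, so [](q | r) is false at s2.

No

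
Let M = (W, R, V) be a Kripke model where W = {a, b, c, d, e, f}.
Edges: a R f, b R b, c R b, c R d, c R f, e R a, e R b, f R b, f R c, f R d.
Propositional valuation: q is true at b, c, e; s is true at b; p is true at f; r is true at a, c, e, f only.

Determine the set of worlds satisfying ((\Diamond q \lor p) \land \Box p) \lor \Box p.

Recall that \Box ψ holds at a world iff ψ holds at every accessible world, and \Diamond ψ holds iff ψ holds at some accessible world.
Let φ = ((\Diamond q \lor p) \land \Box p) \lor \Box p. Evaluate φ at each world:
  a (successors {f}): φ is true.
  b (successors {b}): φ is false.
  c (successors {b, d, f}): φ is false.
  d (successors ∅): φ is true.
  e (successors {a, b}): φ is false.
  f (successors {b, c, d}): φ is false.
For instance, at f:
  At f: (\Diamond q \lor p) \land \Box p is false, \Box p is false, so ((\Diamond q \lor p) \land \Box p) \lor \Box p is false.
    At f: \Diamond q \lor p is true, \Box p is false, so (\Diamond q \lor p) \land \Box p is false.
      At f: \Diamond q is true, p is true, so \Diamond q \lor p is true.
      At f: \Box p requires p at every successor {b, c, d}.
        p fails at b, so \Box p is false at f.
    At f: \Box p requires p at every successor {b, c, d}.
      p fails at b, so \Box p is false at f.
Satisfying worlds: {a, d}

a, d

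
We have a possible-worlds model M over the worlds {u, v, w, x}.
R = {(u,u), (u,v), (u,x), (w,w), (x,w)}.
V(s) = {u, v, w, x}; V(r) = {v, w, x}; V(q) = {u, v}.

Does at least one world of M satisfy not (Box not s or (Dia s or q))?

Let φ = not (Box not s or (Dia s or q)). Evaluate φ at each world:
  u (successors {u, v, x}): φ is false.
  v (successors ∅): φ is false.
  w (successors {w}): φ is false.
  x (successors {w}): φ is false.
For instance, at w:
  At w: Box not s or (Dia s or q) is true, so not (Box not s or (Dia s or q)) is false.
    At w: Box not s is false, Dia s or q is true, so Box not s or (Dia s or q) is true.
      At w: Box not s requires not s at every successor {w}.
        not s fails at w, so Box not s is false at w.
      At w: Dia s is true, q is false, so Dia s or q is true.

No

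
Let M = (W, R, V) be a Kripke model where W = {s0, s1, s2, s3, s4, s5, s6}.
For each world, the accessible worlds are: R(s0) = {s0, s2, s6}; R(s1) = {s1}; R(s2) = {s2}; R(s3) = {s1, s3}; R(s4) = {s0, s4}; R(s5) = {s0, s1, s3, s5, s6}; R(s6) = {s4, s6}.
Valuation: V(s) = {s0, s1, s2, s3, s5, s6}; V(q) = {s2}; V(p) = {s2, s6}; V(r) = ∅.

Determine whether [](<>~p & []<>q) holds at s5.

No

Recall that []ψ holds at a world iff ψ holds at every accessible world, and <>ψ holds iff ψ holds at some accessible world.
At s5: [](<>~p & []<>q) requires <>~p & []<>q at every successor {s0, s1, s3, s5, s6}.
  <>~p & []<>q fails at s0, so [](<>~p & []<>q) is false at s5.
    At s0: <>~p is true, []<>q is false, so <>~p & []<>q is false.
      At s0: <>~p requires ~p at some successor in {s0, s2, s6}.
        ~p holds at s0, so <>~p is true at s0.
      At s0: []<>q requires <>q at every successor {s0, s2, s6}.
        <>q fails at s6, so []<>q is false at s0.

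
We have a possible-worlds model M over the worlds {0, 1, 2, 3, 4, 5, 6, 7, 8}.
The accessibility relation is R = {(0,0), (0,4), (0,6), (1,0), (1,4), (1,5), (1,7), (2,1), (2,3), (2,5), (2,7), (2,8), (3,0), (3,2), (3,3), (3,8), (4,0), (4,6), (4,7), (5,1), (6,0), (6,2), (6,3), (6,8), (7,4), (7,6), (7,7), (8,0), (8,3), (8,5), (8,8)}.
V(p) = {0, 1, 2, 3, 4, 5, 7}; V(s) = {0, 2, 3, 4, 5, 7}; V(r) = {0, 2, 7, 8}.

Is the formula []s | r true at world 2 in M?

Yes

Recall that []ψ holds at a world iff ψ holds at every accessible world, and <>ψ holds iff ψ holds at some accessible world.
At 2: []s is false, r is true, so []s | r is true.
  At 2: []s requires s at every successor {1, 3, 5, 7, 8}.
    s fails at 1, so []s is false at 2.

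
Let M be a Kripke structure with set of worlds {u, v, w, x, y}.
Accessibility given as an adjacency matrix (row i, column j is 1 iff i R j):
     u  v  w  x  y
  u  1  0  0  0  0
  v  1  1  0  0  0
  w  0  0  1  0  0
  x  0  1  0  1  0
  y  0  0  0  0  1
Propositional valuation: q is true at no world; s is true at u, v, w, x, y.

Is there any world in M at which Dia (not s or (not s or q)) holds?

Let φ = Dia (not s or (not s or q)). Evaluate φ at each world:
  u (successors {u}): φ is false.
  v (successors {u, v}): φ is false.
  w (successors {w}): φ is false.
  x (successors {v, x}): φ is false.
  y (successors {y}): φ is false.
For instance, at u:
  At u: Dia (not s or (not s or q)) requires not s or (not s or q) at some successor in {u}.
    At u: not s or (not s or q) is false.
  So Dia (not s or (not s or q)) is false at u.

No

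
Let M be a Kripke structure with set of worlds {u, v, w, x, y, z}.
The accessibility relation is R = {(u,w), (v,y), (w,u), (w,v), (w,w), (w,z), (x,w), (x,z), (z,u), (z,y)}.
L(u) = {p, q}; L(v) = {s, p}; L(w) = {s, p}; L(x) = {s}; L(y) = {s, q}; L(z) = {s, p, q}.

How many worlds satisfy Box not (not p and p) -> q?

3

Let φ = Box not (not p and p) -> q. Evaluate φ at each world:
  u (successors {w}): φ is true.
  v (successors {y}): φ is false.
  w (successors {u, v, w, z}): φ is false.
  x (successors {w, z}): φ is false.
  y (successors ∅): φ is true.
  z (successors {u, y}): φ is true.
For instance, at u:
  At u: Box not (not p and p) is true, q is true, so Box not (not p and p) -> q is true.
    At u: Box not (not p and p) requires not (not p and p) at every successor {w}.
      At w: not (not p and p) is true.
    So Box not (not p and p) is true at u.
Satisfying worlds: {u, y, z}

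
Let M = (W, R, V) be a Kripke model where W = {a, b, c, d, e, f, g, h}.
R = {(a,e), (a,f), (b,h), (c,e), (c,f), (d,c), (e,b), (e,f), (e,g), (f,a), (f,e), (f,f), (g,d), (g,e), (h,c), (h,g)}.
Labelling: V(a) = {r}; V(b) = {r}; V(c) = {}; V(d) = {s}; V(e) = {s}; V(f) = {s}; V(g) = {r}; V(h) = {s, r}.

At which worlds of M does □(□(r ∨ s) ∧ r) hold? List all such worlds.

none

Let φ = □(□(r ∨ s) ∧ r). Evaluate φ at each world:
  a (successors {e, f}): φ is false.
  b (successors {h}): φ is false.
  c (successors {e, f}): φ is false.
  d (successors {c}): φ is false.
  e (successors {b, f, g}): φ is false.
  f (successors {a, e, f}): φ is false.
  g (successors {d, e}): φ is false.
  h (successors {c, g}): φ is false.
For instance, at g:
  At g: □(□(r ∨ s) ∧ r) requires □(r ∨ s) ∧ r at every successor {d, e}.
    □(r ∨ s) ∧ r fails at d, so □(□(r ∨ s) ∧ r) is false at g.
      At d: □(r ∨ s) is false, r is false, so □(r ∨ s) ∧ r is false.
Satisfying worlds: none.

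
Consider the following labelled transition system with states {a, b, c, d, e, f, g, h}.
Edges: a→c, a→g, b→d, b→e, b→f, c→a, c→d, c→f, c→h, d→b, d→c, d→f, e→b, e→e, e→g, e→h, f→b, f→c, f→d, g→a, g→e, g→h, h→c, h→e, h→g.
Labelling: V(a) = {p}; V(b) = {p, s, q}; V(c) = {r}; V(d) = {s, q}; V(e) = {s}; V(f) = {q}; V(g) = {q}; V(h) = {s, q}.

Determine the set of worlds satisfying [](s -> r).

a

Let φ = [](s -> r). Evaluate φ at each world:
  a (successors {c, g}): φ is true.
  b (successors {d, e, f}): φ is false.
  c (successors {a, d, f, h}): φ is false.
  d (successors {b, c, f}): φ is false.
  e (successors {b, e, g, h}): φ is false.
  f (successors {b, c, d}): φ is false.
  g (successors {a, e, h}): φ is false.
  h (successors {c, e, g}): φ is false.
For instance, at d:
  At d: [](s -> r) requires s -> r at every successor {b, c, f}.
    s -> r fails at b, so [](s -> r) is false at d.
Satisfying worlds: {a}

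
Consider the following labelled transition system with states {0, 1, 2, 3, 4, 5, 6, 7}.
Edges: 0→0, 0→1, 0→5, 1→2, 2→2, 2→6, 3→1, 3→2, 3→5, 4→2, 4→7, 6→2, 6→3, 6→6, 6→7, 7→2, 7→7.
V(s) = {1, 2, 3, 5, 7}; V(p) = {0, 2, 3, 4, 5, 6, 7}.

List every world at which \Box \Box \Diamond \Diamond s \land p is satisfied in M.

2, 3, 4, 5, 7

Recall that \Box ψ holds at a world iff ψ holds at every accessible world, and \Diamond ψ holds iff ψ holds at some accessible world.
Let φ = \Box \Box \Diamond \Diamond s \land p. Evaluate φ at each world:
  0 (successors {0, 1, 5}): φ is false.
  1 (successors {2}): φ is false.
  2 (successors {2, 6}): φ is true.
  3 (successors {1, 2, 5}): φ is true.
  4 (successors {2, 7}): φ is true.
  5 (successors ∅): φ is true.
  6 (successors {2, 3, 6, 7}): φ is false.
  7 (successors {2, 7}): φ is true.
For instance, at 7:
  At 7: \Box \Box \Diamond \Diamond s is true, p is true, so \Box \Box \Diamond \Diamond s \land p is true.
    At 7: \Box \Box \Diamond \Diamond s requires \Box \Diamond \Diamond s at every successor {2, 7}.
      At 2: \Box \Diamond \Diamond s is true.
      At 7: \Box \Diamond \Diamond s is true.
    So \Box \Box \Diamond \Diamond s is true at 7.
Satisfying worlds: {2, 3, 4, 5, 7}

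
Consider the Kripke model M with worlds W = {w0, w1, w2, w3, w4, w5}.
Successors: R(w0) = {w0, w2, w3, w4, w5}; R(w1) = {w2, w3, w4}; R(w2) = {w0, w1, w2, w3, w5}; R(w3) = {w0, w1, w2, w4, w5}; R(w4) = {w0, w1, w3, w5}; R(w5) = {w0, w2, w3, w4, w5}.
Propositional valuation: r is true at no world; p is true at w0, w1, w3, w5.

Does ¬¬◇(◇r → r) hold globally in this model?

Yes

Let φ = ¬¬◇(◇r → r). Evaluate φ at each world:
  w0 (successors {w0, w2, w3, w4, w5}): φ is true.
  w1 (successors {w2, w3, w4}): φ is true.
  w2 (successors {w0, w1, w2, w3, w5}): φ is true.
  w3 (successors {w0, w1, w2, w4, w5}): φ is true.
  w4 (successors {w0, w1, w3, w5}): φ is true.
  w5 (successors {w0, w2, w3, w4, w5}): φ is true.
For instance, at w1:
  At w1: ¬◇(◇r → r) is false, so ¬¬◇(◇r → r) is true.
    At w1: ◇(◇r → r) is true, so ¬◇(◇r → r) is false.
      At w1: ◇(◇r → r) requires ◇r → r at some successor in {w2, w3, w4}.
        ◇r → r holds at w2, so ◇(◇r → r) is true at w1.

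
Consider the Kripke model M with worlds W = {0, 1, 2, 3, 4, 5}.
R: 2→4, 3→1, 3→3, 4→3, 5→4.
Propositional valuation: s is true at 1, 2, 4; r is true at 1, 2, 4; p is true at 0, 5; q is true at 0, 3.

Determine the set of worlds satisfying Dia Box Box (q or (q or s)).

2, 3, 4, 5

Recall that Box ψ holds at a world iff ψ holds at every accessible world, and Dia ψ holds iff ψ holds at some accessible world.
Let φ = Dia Box Box (q or (q or s)). Evaluate φ at each world:
  0 (successors ∅): φ is false.
  1 (successors ∅): φ is false.
  2 (successors {4}): φ is true.
  3 (successors {1, 3}): φ is true.
  4 (successors {3}): φ is true.
  5 (successors {4}): φ is true.
For instance, at 5:
  At 5: Dia Box Box (q or (q or s)) requires Box Box (q or (q or s)) at some successor in {4}.
    Box Box (q or (q or s)) holds at 4, so Dia Box Box (q or (q or s)) is true at 5.
      At 4: Box Box (q or (q or s)) requires Box (q or (q or s)) at every successor {3}.
        At 3: Box (q or (q or s)) is true.
      So Box Box (q or (q or s)) is true at 4.
Satisfying worlds: {2, 3, 4, 5}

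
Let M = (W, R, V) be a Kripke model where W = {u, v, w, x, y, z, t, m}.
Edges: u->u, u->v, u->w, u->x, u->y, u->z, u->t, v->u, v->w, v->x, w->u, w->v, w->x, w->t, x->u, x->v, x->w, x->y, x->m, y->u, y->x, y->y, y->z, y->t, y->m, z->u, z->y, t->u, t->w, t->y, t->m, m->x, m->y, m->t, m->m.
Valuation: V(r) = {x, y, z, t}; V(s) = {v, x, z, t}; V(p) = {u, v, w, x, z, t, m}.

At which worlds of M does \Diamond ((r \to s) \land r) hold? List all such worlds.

u, v, w, y, m

Recall that \Diamond ψ holds at a world iff ψ holds at some accessible world.
Let φ = \Diamond ((r \to s) \land r). Evaluate φ at each world:
  u (successors {u, v, w, x, y, z, t}): φ is true.
  v (successors {u, w, x}): φ is true.
  w (successors {u, v, x, t}): φ is true.
  x (successors {u, v, w, y, m}): φ is false.
  y (successors {u, x, y, z, t, m}): φ is true.
  z (successors {u, y}): φ is false.
  t (successors {u, w, y, m}): φ is false.
  m (successors {x, y, t, m}): φ is true.
For instance, at m:
  At m: \Diamond ((r \to s) \land r) requires (r \to s) \land r at some successor in {x, y, t, m}.
    (r \to s) \land r holds at x, so \Diamond ((r \to s) \land r) is true at m.
Satisfying worlds: {u, v, w, y, m}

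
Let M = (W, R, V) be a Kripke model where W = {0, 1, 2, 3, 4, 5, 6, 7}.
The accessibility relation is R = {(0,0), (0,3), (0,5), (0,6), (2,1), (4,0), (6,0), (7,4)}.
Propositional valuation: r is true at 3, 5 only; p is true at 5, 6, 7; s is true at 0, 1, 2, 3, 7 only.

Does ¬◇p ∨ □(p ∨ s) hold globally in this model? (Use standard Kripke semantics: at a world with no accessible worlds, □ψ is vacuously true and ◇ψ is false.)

Let φ = ¬◇p ∨ □(p ∨ s). Evaluate φ at each world:
  0 (successors {0, 3, 5, 6}): φ is true.
  1 (successors ∅): φ is true.
  2 (successors {1}): φ is true.
  3 (successors ∅): φ is true.
  4 (successors {0}): φ is true.
  5 (successors ∅): φ is true.
  6 (successors {0}): φ is true.
  7 (successors {4}): φ is true.
For instance, at 0:
  At 0: ¬◇p is false, □(p ∨ s) is true, so ¬◇p ∨ □(p ∨ s) is true.
    At 0: ◇p is true, so ¬◇p is false.
      At 0: ◇p requires p at some successor in {0, 3, 5, 6}.
        p holds at 5, so ◇p is true at 0.
    At 0: □(p ∨ s) requires p ∨ s at every successor {0, 3, 5, 6}.
      At 0: p ∨ s is true.
      At 3: p ∨ s is true.
      At 5: p ∨ s is true.
      At 6: p ∨ s is true.
    So □(p ∨ s) is true at 0.

Yes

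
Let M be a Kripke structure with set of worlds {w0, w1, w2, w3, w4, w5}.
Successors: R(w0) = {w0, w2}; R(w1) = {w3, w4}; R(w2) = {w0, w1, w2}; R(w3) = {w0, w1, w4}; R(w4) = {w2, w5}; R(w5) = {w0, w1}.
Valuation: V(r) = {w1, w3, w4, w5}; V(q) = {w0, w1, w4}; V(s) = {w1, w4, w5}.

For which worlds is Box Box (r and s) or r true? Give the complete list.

Recall that Box ψ holds at a world iff ψ holds at every accessible world, and Dia ψ holds iff ψ holds at some accessible world.
Let φ = Box Box (r and s) or r. Evaluate φ at each world:
  w0 (successors {w0, w2}): φ is false.
  w1 (successors {w3, w4}): φ is true.
  w2 (successors {w0, w1, w2}): φ is false.
  w3 (successors {w0, w1, w4}): φ is true.
  w4 (successors {w2, w5}): φ is true.
  w5 (successors {w0, w1}): φ is true.
For instance, at w4:
  At w4: Box Box (r and s) is false, r is true, so Box Box (r and s) or r is true.
    At w4: Box Box (r and s) requires Box (r and s) at every successor {w2, w5}.
      Box (r and s) fails at w2, so Box Box (r and s) is false at w4.
Satisfying worlds: {w1, w3, w4, w5}

w1, w3, w4, w5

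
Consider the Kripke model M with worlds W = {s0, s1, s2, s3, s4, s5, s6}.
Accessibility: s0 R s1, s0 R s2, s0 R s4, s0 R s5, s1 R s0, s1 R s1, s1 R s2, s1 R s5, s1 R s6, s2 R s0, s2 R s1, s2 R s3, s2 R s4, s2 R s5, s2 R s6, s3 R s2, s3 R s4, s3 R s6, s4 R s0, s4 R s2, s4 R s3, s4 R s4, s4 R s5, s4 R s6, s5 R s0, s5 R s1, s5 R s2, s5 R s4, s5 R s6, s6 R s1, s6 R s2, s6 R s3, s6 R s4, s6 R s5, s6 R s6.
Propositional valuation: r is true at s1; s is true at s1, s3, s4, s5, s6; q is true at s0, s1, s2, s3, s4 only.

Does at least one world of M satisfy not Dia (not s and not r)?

No

Recall that Dia ψ holds at a world iff ψ holds at some accessible world.
Let φ = not Dia (not s and not r). Evaluate φ at each world:
  s0 (successors {s1, s2, s4, s5}): φ is false.
  s1 (successors {s0, s1, s2, s5, s6}): φ is false.
  s2 (successors {s0, s1, s3, s4, s5, s6}): φ is false.
  s3 (successors {s2, s4, s6}): φ is false.
  s4 (successors {s0, s2, s3, s4, s5, s6}): φ is false.
  s5 (successors {s0, s1, s2, s4, s6}): φ is false.
  s6 (successors {s1, s2, s3, s4, s5, s6}): φ is false.
For instance, at s3:
  At s3: Dia (not s and not r) is true, so not Dia (not s and not r) is false.
    At s3: Dia (not s and not r) requires not s and not r at some successor in {s2, s4, s6}.
      not s and not r holds at s2, so Dia (not s and not r) is true at s3.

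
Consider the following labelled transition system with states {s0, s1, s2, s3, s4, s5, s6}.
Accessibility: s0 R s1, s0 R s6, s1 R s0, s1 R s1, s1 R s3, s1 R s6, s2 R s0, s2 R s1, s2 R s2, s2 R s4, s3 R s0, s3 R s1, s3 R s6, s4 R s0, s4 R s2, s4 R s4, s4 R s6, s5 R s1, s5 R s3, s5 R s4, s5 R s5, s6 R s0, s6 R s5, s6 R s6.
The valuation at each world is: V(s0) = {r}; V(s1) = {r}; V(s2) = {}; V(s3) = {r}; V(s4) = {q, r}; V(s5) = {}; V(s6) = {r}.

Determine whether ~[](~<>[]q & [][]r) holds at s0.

Yes

At s0: [](~<>[]q & [][]r) is false, so ~[](~<>[]q & [][]r) is true.
  At s0: [](~<>[]q & [][]r) requires ~<>[]q & [][]r at every successor {s1, s6}.
    ~<>[]q & [][]r fails at s1, so [](~<>[]q & [][]r) is false at s0.
      At s1: ~<>[]q is true, [][]r is false, so ~<>[]q & [][]r is false.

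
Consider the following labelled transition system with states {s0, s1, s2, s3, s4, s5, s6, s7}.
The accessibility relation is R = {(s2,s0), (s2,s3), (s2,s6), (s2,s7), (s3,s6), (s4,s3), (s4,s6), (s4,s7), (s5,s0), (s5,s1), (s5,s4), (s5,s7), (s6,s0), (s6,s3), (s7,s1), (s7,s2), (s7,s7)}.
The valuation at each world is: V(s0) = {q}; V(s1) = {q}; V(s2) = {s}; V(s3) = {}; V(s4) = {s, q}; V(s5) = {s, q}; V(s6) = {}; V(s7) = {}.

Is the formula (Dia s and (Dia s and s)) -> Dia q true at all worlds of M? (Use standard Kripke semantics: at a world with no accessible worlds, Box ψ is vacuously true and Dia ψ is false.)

Recall that Dia ψ holds at a world iff ψ holds at some accessible world.
Let φ = (Dia s and (Dia s and s)) -> Dia q. Evaluate φ at each world:
  s0 (successors ∅): φ is true.
  s1 (successors ∅): φ is true.
  s2 (successors {s0, s3, s6, s7}): φ is true.
  s3 (successors {s6}): φ is true.
  s4 (successors {s3, s6, s7}): φ is true.
  s5 (successors {s0, s1, s4, s7}): φ is true.
  s6 (successors {s0, s3}): φ is true.
  s7 (successors {s1, s2, s7}): φ is true.
For instance, at s6:
  At s6: Dia s and (Dia s and s) is false, Dia q is true, so (Dia s and (Dia s and s)) -> Dia q is true.
    At s6: Dia s is false, Dia s and s is false, so Dia s and (Dia s and s) is false.
      At s6: Dia s requires s at some successor in {s0, s3}.
        At s0: s is false.
        At s3: s is false.
      So Dia s is false at s6.
      At s6: Dia s is false, s is false, so Dia s and s is false.
    At s6: Dia q requires q at some successor in {s0, s3}.
      q holds at s0, so Dia q is true at s6.

Yes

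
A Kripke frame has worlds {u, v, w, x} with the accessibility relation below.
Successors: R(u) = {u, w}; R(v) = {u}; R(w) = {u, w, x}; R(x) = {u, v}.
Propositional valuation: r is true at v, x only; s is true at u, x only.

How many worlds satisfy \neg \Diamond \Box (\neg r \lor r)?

Recall that \Box ψ holds at a world iff ψ holds at every accessible world, and \Diamond ψ holds iff ψ holds at some accessible world.
Let φ = \neg \Diamond \Box (\neg r \lor r). Evaluate φ at each world:
  u (successors {u, w}): φ is false.
  v (successors {u}): φ is false.
  w (successors {u, w, x}): φ is false.
  x (successors {u, v}): φ is false.
For instance, at v:
  At v: \Diamond \Box (\neg r \lor r) is true, so \neg \Diamond \Box (\neg r \lor r) is false.
    At v: \Diamond \Box (\neg r \lor r) requires \Box (\neg r \lor r) at some successor in {u}.
      \Box (\neg r \lor r) holds at u, so \Diamond \Box (\neg r \lor r) is true at v.
Satisfying worlds: none.

0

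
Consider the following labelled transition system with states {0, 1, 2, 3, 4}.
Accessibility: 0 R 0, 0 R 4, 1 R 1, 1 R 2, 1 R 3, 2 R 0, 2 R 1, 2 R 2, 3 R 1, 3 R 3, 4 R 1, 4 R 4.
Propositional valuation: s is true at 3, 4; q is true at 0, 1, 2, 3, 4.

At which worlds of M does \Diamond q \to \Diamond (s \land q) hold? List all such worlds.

Recall that \Diamond ψ holds at a world iff ψ holds at some accessible world.
Let φ = \Diamond q \to \Diamond (s \land q). Evaluate φ at each world:
  0 (successors {0, 4}): φ is true.
  1 (successors {1, 2, 3}): φ is true.
  2 (successors {0, 1, 2}): φ is false.
  3 (successors {1, 3}): φ is true.
  4 (successors {1, 4}): φ is true.
For instance, at 0:
  At 0: \Diamond q is true, \Diamond (s \land q) is true, so \Diamond q \to \Diamond (s \land q) is true.
    At 0: \Diamond q requires q at some successor in {0, 4}.
      q holds at 0, so \Diamond q is true at 0.
    At 0: \Diamond (s \land q) requires s \land q at some successor in {0, 4}.
      s \land q holds at 4, so \Diamond (s \land q) is true at 0.
Satisfying worlds: {0, 1, 3, 4}

0, 1, 3, 4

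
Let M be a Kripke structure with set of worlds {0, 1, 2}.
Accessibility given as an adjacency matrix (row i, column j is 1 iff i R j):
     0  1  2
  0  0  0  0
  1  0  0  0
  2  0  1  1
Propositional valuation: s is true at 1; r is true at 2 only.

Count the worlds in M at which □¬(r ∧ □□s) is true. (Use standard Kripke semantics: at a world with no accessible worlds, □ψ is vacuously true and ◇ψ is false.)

Let φ = □¬(r ∧ □□s). Evaluate φ at each world:
  0 (successors ∅): φ is true.
  1 (successors ∅): φ is true.
  2 (successors {1, 2}): φ is true.
For instance, at 2:
  At 2: □¬(r ∧ □□s) requires ¬(r ∧ □□s) at every successor {1, 2}.
      At 1: r ∧ □□s is false, so ¬(r ∧ □□s) is true.
      At 2: r ∧ □□s is false, so ¬(r ∧ □□s) is true.
  So □¬(r ∧ □□s) is true at 2.
Satisfying worlds: {0, 1, 2}

3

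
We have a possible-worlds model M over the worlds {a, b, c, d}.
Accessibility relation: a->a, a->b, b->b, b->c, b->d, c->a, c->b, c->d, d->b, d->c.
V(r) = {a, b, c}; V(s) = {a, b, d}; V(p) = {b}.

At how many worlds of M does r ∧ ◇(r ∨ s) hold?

Let φ = r ∧ ◇(r ∨ s). Evaluate φ at each world:
  a (successors {a, b}): φ is true.
  b (successors {b, c, d}): φ is true.
  c (successors {a, b, d}): φ is true.
  d (successors {b, c}): φ is false.
For instance, at b:
  At b: r is true, ◇(r ∨ s) is true, so r ∧ ◇(r ∨ s) is true.
    At b: ◇(r ∨ s) requires r ∨ s at some successor in {b, c, d}.
      r ∨ s holds at b, so ◇(r ∨ s) is true at b.
Satisfying worlds: {a, b, c}

3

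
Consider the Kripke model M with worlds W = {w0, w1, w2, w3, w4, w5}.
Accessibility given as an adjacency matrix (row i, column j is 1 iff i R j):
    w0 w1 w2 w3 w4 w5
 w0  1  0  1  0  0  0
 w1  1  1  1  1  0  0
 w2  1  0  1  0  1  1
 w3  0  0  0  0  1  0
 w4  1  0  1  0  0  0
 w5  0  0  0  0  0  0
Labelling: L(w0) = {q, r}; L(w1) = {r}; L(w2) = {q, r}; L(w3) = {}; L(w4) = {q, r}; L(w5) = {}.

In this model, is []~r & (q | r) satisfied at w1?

No

Recall that []ψ holds at a world iff ψ holds at every accessible world, and <>ψ holds iff ψ holds at some accessible world.
At w1: []~r is false, q | r is true, so []~r & (q | r) is false.
  At w1: []~r requires ~r at every successor {w0, w1, w2, w3}.
    ~r fails at w0, so []~r is false at w1.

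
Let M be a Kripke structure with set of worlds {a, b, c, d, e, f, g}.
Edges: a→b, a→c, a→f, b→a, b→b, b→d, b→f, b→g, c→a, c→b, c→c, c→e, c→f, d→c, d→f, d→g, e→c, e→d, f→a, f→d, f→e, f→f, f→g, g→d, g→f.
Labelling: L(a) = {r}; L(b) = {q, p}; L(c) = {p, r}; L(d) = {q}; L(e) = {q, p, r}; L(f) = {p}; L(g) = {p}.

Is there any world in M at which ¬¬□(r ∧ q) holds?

Let φ = ¬¬□(r ∧ q). Evaluate φ at each world:
  a (successors {b, c, f}): φ is false.
  b (successors {a, b, d, f, g}): φ is false.
  c (successors {a, b, c, e, f}): φ is false.
  d (successors {c, f, g}): φ is false.
  e (successors {c, d}): φ is false.
  f (successors {a, d, e, f, g}): φ is false.
  g (successors {d, f}): φ is false.
For instance, at e:
  At e: ¬□(r ∧ q) is true, so ¬¬□(r ∧ q) is false.
    At e: □(r ∧ q) is false, so ¬□(r ∧ q) is true.
      At e: □(r ∧ q) requires r ∧ q at every successor {c, d}.
        r ∧ q fails at c, so □(r ∧ q) is false at e.

No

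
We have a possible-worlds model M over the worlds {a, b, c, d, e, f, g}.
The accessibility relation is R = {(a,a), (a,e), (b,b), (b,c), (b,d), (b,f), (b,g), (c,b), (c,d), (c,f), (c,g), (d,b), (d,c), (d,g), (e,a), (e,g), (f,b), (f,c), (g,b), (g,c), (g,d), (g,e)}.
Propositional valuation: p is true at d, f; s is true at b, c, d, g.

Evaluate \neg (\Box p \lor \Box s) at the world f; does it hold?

No

At f: \Box p \lor \Box s is true, so \neg (\Box p \lor \Box s) is false.
  At f: \Box p is false, \Box s is true, so \Box p \lor \Box s is true.
    At f: \Box p requires p at every successor {b, c}.
      p fails at b, so \Box p is false at f.
    At f: \Box s requires s at every successor {b, c}.
      At b: s is true.
      At c: s is true.
    So \Box s is true at f.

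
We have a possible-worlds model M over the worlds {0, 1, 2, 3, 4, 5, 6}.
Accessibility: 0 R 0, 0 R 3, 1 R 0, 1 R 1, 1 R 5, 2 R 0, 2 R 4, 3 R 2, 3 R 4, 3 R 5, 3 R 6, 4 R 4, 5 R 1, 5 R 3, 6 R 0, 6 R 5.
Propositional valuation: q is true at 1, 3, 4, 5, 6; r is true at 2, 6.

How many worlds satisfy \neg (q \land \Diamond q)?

2

Let φ = \neg (q \land \Diamond q). Evaluate φ at each world:
  0 (successors {0, 3}): φ is true.
  1 (successors {0, 1, 5}): φ is false.
  2 (successors {0, 4}): φ is true.
  3 (successors {2, 4, 5, 6}): φ is false.
  4 (successors {4}): φ is false.
  5 (successors {1, 3}): φ is false.
  6 (successors {0, 5}): φ is false.
For instance, at 4:
  At 4: q \land \Diamond q is true, so \neg (q \land \Diamond q) is false.
    At 4: q is true, \Diamond q is true, so q \land \Diamond q is true.
      At 4: \Diamond q requires q at some successor in {4}.
        q holds at 4, so \Diamond q is true at 4.
Satisfying worlds: {0, 2}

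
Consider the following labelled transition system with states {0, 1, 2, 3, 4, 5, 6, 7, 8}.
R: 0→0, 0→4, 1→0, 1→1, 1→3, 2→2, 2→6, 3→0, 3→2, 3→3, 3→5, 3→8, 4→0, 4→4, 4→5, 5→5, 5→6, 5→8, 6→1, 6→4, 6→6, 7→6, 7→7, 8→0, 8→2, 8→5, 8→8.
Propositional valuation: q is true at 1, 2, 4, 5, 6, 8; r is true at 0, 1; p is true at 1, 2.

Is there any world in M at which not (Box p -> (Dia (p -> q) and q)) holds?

No

Recall that Box ψ holds at a world iff ψ holds at every accessible world, and Dia ψ holds iff ψ holds at some accessible world.
Let φ = not (Box p -> (Dia (p -> q) and q)). Evaluate φ at each world:
  0 (successors {0, 4}): φ is false.
  1 (successors {0, 1, 3}): φ is false.
  2 (successors {2, 6}): φ is false.
  3 (successors {0, 2, 3, 5, 8}): φ is false.
  4 (successors {0, 4, 5}): φ is false.
  5 (successors {5, 6, 8}): φ is false.
  6 (successors {1, 4, 6}): φ is false.
  7 (successors {6, 7}): φ is false.
  8 (successors {0, 2, 5, 8}): φ is false.
For instance, at 8:
  At 8: Box p -> (Dia (p -> q) and q) is true, so not (Box p -> (Dia (p -> q) and q)) is false.
    At 8: Box p is false, Dia (p -> q) and q is true, so Box p -> (Dia (p -> q) and q) is true.
      At 8: Box p requires p at every successor {0, 2, 5, 8}.
        p fails at 0, so Box p is false at 8.
      At 8: Dia (p -> q) is true, q is true, so Dia (p -> q) and q is true.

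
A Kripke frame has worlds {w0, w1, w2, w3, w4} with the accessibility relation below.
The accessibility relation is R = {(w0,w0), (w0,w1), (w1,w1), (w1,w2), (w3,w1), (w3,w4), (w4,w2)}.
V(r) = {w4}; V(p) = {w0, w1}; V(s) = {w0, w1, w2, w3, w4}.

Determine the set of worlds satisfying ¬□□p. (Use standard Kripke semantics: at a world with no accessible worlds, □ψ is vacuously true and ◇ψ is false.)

Let φ = ¬□□p. Evaluate φ at each world:
  w0 (successors {w0, w1}): φ is true.
  w1 (successors {w1, w2}): φ is true.
  w2 (successors ∅): φ is false.
  w3 (successors {w1, w4}): φ is true.
  w4 (successors {w2}): φ is false.
For instance, at w0:
  At w0: □□p is false, so ¬□□p is true.
    At w0: □□p requires □p at every successor {w0, w1}.
      □p fails at w1, so □□p is false at w0.
Satisfying worlds: {w0, w1, w3}

w0, w1, w3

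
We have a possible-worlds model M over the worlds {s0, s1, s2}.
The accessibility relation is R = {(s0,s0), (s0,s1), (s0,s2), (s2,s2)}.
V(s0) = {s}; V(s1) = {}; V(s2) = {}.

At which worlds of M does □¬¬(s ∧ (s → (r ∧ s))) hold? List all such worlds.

s1

Let φ = □¬¬(s ∧ (s → (r ∧ s))). Evaluate φ at each world:
  s0 (successors {s0, s1, s2}): φ is false.
  s1 (successors ∅): φ is true.
  s2 (successors {s2}): φ is false.
For instance, at s0:
  At s0: □¬¬(s ∧ (s → (r ∧ s))) requires ¬¬(s ∧ (s → (r ∧ s))) at every successor {s0, s1, s2}.
    ¬¬(s ∧ (s → (r ∧ s))) fails at s0, so □¬¬(s ∧ (s → (r ∧ s))) is false at s0.
Satisfying worlds: {s1}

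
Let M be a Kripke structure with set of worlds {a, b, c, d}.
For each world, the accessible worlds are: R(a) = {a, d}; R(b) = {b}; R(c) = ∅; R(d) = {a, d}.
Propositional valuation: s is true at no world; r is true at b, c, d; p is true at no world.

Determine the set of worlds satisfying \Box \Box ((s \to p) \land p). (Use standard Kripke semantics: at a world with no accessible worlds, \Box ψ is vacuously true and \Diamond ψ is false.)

c

Recall that \Box ψ holds at a world iff ψ holds at every accessible world, and \Diamond ψ holds iff ψ holds at some accessible world.
Let φ = \Box \Box ((s \to p) \land p). Evaluate φ at each world:
  a (successors {a, d}): φ is false.
  b (successors {b}): φ is false.
  c (successors ∅): φ is true.
  d (successors {a, d}): φ is false.
For instance, at b:
  At b: \Box \Box ((s \to p) \land p) requires \Box ((s \to p) \land p) at every successor {b}.
    \Box ((s \to p) \land p) fails at b, so \Box \Box ((s \to p) \land p) is false at b.
      At b: \Box ((s \to p) \land p) requires (s \to p) \land p at every successor {b}.
        (s \to p) \land p fails at b, so \Box ((s \to p) \land p) is false at b.
Satisfying worlds: {c}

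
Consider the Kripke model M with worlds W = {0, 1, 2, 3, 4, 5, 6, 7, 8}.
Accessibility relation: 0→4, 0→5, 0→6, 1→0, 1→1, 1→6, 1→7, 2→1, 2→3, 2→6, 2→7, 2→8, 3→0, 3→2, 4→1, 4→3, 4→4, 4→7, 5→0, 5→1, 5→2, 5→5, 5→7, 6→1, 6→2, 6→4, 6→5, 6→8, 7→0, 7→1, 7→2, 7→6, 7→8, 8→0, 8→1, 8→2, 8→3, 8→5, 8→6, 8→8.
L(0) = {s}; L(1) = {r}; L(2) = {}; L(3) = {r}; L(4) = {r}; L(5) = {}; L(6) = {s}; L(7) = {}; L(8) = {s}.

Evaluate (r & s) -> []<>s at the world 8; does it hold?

Yes

Recall that []ψ holds at a world iff ψ holds at every accessible world, and <>ψ holds iff ψ holds at some accessible world.
At 8: r & s is false, []<>s is true, so (r & s) -> []<>s is true.
  At 8: []<>s requires <>s at every successor {0, 1, 2, 3, 5, 6, 8}.
    At 0: <>s is true.
    At 1: <>s is true.
    At 2: <>s is true.
    At 3: <>s is true.
    At 5: <>s is true.
    At 6: <>s is true.
    At 8: <>s is true.
  So []<>s is true at 8.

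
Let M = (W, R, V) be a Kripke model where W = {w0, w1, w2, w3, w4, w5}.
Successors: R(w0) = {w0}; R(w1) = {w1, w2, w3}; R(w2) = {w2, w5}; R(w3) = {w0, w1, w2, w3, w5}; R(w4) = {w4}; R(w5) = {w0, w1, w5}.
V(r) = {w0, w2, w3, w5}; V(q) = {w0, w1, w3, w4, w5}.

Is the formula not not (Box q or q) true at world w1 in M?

Yes

At w1: not (Box q or q) is false, so not not (Box q or q) is true.
  At w1: Box q or q is true, so not (Box q or q) is false.
    At w1: Box q is false, q is true, so Box q or q is true.
      At w1: Box q requires q at every successor {w1, w2, w3}.
        q fails at w2, so Box q is false at w1.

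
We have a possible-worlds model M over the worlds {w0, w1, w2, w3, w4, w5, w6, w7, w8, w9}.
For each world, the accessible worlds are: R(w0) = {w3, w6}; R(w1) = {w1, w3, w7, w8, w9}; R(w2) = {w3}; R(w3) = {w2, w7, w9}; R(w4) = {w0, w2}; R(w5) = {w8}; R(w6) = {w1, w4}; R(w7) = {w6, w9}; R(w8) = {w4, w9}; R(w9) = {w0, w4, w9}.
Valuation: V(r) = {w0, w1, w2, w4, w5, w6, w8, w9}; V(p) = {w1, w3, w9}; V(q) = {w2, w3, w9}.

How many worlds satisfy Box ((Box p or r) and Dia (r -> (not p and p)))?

Let φ = Box ((Box p or r) and Dia (r -> (not p and p))). Evaluate φ at each world:
  w0 (successors {w3, w6}): φ is false.
  w1 (successors {w1, w3, w7, w8, w9}): φ is false.
  w2 (successors {w3}): φ is false.
  w3 (successors {w2, w7, w9}): φ is false.
  w4 (successors {w0, w2}): φ is true.
  w5 (successors {w8}): φ is false.
  w6 (successors {w1, w4}): φ is false.
  w7 (successors {w6, w9}): φ is false.
  w8 (successors {w4, w9}): φ is false.
  w9 (successors {w0, w4, w9}): φ is false.
For instance, at w7:
  At w7: Box ((Box p or r) and Dia (r -> (not p and p))) requires (Box p or r) and Dia (r -> (not p and p)) at every successor {w6, w9}.
    (Box p or r) and Dia (r -> (not p and p)) fails at w6, so Box ((Box p or r) and Dia (r -> (not p and p))) is false at w7.
      At w6: Box p or r is true, Dia (r -> (not p and p)) is false, so (Box p or r) and Dia (r -> (not p and p)) is false.
Satisfying worlds: {w4}

1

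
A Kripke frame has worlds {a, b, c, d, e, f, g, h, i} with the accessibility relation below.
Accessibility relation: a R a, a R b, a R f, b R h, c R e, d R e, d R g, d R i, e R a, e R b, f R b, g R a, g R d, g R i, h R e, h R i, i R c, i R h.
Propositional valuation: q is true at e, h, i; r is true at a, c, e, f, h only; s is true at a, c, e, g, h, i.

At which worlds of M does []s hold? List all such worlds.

Let φ = []s. Evaluate φ at each world:
  a (successors {a, b, f}): φ is false.
  b (successors {h}): φ is true.
  c (successors {e}): φ is true.
  d (successors {e, g, i}): φ is true.
  e (successors {a, b}): φ is false.
  f (successors {b}): φ is false.
  g (successors {a, d, i}): φ is false.
  h (successors {e, i}): φ is true.
  i (successors {c, h}): φ is true.
For instance, at h:
  At h: []s requires s at every successor {e, i}.
    At e: s is true.
    At i: s is true.
  So []s is true at h.
Satisfying worlds: {b, c, d, h, i}

b, c, d, h, i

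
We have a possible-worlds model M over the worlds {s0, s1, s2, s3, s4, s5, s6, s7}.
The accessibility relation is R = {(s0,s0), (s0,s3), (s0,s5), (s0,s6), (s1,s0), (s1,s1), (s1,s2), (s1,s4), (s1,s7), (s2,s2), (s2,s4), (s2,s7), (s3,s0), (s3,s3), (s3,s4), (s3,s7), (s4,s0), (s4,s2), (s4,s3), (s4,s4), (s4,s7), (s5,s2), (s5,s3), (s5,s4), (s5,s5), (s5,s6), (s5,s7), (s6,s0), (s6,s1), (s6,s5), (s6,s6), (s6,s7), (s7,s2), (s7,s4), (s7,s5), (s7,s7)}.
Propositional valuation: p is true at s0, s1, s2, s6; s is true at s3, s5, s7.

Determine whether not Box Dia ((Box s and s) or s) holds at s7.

No

At s7: Box Dia ((Box s and s) or s) is true, so not Box Dia ((Box s and s) or s) is false.
  At s7: Box Dia ((Box s and s) or s) requires Dia ((Box s and s) or s) at every successor {s2, s4, s5, s7}.
    At s2: Dia ((Box s and s) or s) is true.
    At s4: Dia ((Box s and s) or s) is true.
    At s5: Dia ((Box s and s) or s) is true.
    At s7: Dia ((Box s and s) or s) is true.
  So Box Dia ((Box s and s) or s) is true at s7.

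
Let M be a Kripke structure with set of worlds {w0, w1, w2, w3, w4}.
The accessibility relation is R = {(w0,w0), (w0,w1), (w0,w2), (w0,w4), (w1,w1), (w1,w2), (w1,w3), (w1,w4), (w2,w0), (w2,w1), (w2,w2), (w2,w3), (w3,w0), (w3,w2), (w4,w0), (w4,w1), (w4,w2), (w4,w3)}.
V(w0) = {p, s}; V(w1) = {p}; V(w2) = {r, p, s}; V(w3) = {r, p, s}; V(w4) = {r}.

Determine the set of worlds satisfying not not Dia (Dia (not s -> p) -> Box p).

Let φ = not not Dia (Dia (not s -> p) -> Box p). Evaluate φ at each world:
  w0 (successors {w0, w1, w2, w4}): φ is true.
  w1 (successors {w1, w2, w3, w4}): φ is true.
  w2 (successors {w0, w1, w2, w3}): φ is true.
  w3 (successors {w0, w2}): φ is true.
  w4 (successors {w0, w1, w2, w3}): φ is true.
For instance, at w1:
  At w1: not Dia (Dia (not s -> p) -> Box p) is false, so not not Dia (Dia (not s -> p) -> Box p) is true.
    At w1: Dia (Dia (not s -> p) -> Box p) is true, so not Dia (Dia (not s -> p) -> Box p) is false.
      At w1: Dia (Dia (not s -> p) -> Box p) requires Dia (not s -> p) -> Box p at some successor in {w1, w2, w3, w4}.
        Dia (not s -> p) -> Box p holds at w2, so Dia (Dia (not s -> p) -> Box p) is true at w1.
Satisfying worlds: {w0, w1, w2, w3, w4}

w0, w1, w2, w3, w4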